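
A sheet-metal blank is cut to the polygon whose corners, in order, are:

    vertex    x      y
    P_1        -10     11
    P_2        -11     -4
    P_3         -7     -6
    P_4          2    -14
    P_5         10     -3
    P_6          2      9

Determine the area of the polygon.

Apply the surveyor's formula: 2A = Σ (x_i·y_{i+1} − x_{i+1}·y_i), indices taken mod 6.
Σ = (161) + (38) + (110) + (134) + (96) + (112) = 651
Area = |Σ|/2 = 325.5.

325.5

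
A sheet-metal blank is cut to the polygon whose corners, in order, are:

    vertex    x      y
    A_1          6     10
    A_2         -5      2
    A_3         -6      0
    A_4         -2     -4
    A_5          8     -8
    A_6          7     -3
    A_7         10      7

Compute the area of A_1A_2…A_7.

Apply Gauss's area formula: 2A = Σ (x_i·y_{i+1} − x_{i+1}·y_i), indices taken mod 7.
Σ = (62) + (12) + (24) + (48) + (32) + (79) + (58) = 315
Area = |Σ|/2 = 157.5.

157.5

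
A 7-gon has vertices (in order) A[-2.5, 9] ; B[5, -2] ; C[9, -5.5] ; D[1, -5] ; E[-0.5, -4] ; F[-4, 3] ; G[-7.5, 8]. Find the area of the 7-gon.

85

Apply the shoelace (surveyor's) formula: 2A = Σ (x_i·y_{i+1} − x_{i+1}·y_i), indices taken mod 7.
Σ = (-40) + (-9.5) + (-39.5) + (-6.5) + (-17.5) + (-9.5) + (-47.5) = -170
Area = |Σ|/2 = 85.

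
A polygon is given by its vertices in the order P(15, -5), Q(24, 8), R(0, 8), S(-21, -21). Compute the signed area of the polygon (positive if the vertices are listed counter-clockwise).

510

Σ = (240) + (192) + (168) + (420) = 1020
Signed area = Σ/2 = 510 (positive ⇒ counter-clockwise traversal).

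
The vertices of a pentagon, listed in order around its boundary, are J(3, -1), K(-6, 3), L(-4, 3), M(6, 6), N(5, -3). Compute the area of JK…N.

44.5

J→K: (3)(3) − (-6)(-1) = 3
K→L: (-6)(3) − (-4)(3) = -6
L→M: (-4)(6) − (6)(3) = -42
M→N: (6)(-3) − (5)(6) = -48
N→J: (5)(-1) − (3)(-3) = 4
Σ = -89
Area = |Σ|/2 = 44.5.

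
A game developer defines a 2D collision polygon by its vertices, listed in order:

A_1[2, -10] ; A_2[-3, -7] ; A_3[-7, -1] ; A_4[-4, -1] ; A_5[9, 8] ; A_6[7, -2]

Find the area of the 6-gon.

125

Apply the shoelace (surveyor's) formula: 2A = Σ (x_i·y_{i+1} − x_{i+1}·y_i), indices taken mod 6.
Σ = (-44) + (-46) + (3) + (-23) + (-74) + (-66) = -250
Area = |Σ|/2 = 125.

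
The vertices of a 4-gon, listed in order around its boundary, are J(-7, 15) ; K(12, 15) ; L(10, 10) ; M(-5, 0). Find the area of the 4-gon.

170

Apply the surveyor's formula: 2A = Σ (x_i·y_{i+1} − x_{i+1}·y_i), indices taken mod 4.
Σ = (-285) + (-30) + (50) + (-75) = -340
Area = |Σ|/2 = 170.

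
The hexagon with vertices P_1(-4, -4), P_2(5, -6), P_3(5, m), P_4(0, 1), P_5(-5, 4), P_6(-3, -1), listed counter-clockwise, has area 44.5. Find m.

Write out the shoelace sum; only the two edges meeting at P_3 involve m:
2·Area = [(5·m − 5·(-6)) + (5·1 − 0·m)] + 74
       = 5·m + 109 = 89
⇒ m = -4.

-4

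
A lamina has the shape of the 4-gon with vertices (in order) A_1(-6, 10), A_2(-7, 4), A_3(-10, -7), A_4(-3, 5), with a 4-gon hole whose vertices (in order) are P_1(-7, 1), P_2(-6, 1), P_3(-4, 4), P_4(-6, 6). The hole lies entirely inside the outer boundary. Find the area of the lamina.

24.5

Outer boundary:
Apply the shoelace formula: 2A = Σ (x_i·y_{i+1} − x_{i+1}·y_i), indices taken mod 4.
Σ = (46) + (89) + (-71) + (0) = 64
Area = |Σ|/2 = 32.
Hole:
Σ = (-1) + (-20) + (0) + (36) = 15
Area = |Σ|/2 = 7.5.
Net area = 32 − 7.5 = 24.5.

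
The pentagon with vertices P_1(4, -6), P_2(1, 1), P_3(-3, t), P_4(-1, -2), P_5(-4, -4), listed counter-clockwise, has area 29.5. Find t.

2

The doubled signed area Σ (x_i y_{i+1} − x_{i+1} y_i) is linear in t.
With t=0 it equals 55; the coefficient of t is 2 (from the two edges through P_3).
So 2·t + 55 = 2·29.5 = 59 ⇒ t = 2.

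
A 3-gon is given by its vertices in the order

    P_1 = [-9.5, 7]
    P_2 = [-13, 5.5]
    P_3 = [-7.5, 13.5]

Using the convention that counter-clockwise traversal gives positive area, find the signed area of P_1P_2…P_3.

Apply the shoelace formula: 2A = Σ (x_i·y_{i+1} − x_{i+1}·y_i), indices taken mod 3.
Cross-terms: 38.75, -134.25, 75.75  ⇒  Σ = -19.75
Signed area = Σ/2 = -9.875 (negative ⇒ clockwise traversal).

-9.875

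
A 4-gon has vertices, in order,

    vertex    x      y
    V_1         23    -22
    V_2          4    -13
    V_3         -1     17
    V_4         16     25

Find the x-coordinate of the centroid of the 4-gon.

Apply the shoelace formula. First the cross-terms c_i = x_i·y_{i+1} − x_{i+1}·y_i:
  -211, 55, -297, -927  ⇒  2A = -1380, A = -690.
Then Σ (x_i + x_{i+1})·c_i = -46140, so x̄ = -46140 / (6·(-690)) = 769/69.

769/69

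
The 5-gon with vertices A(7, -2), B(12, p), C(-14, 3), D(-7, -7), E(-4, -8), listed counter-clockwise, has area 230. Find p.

9

The doubled signed area Σ (x_i y_{i+1} − x_{i+1} y_i) is linear in p.
With p=0 it equals 271; the coefficient of p is 21 (from the two edges through B).
So 21·p + 271 = 2·230 = 460 ⇒ p = 9.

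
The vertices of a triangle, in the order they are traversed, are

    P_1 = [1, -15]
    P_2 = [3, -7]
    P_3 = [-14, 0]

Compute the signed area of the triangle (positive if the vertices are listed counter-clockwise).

Apply the surveyor's formula: 2A = Σ (x_i·y_{i+1} − x_{i+1}·y_i), indices taken mod 3.
Cross-terms: 38, -98, 210  ⇒  Σ = 150
Signed area = Σ/2 = 75 (positive ⇒ counter-clockwise traversal).

75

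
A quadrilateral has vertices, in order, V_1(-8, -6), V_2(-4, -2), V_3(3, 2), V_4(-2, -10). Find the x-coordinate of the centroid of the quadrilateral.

Apply the shoelace formula. First the cross-terms c_i = x_i·y_{i+1} − x_{i+1}·y_i:
  -8, -2, -26, -68  ⇒  2A = -104, A = -52.
Then Σ (x_i + x_{i+1})·c_i = 752, so x̄ = 752 / (6·(-52)) = -94/39.

-94/39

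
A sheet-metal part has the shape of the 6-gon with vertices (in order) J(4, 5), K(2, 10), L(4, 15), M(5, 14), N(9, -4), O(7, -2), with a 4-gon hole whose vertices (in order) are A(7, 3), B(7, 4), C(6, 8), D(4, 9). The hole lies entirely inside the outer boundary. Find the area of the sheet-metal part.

41

Outer boundary:
Apply the surveyor's formula: 2A = Σ (x_i·y_{i+1} − x_{i+1}·y_i), indices taken mod 6.
Σ = (30) + (-10) + (-19) + (-146) + (10) + (43) = -92
Area = |Σ|/2 = 46.
Hole:
Apply the shoelace formula: 2A = Σ (x_i·y_{i+1} − x_{i+1}·y_i), indices taken mod 4.
Σ = (7) + (32) + (22) + (-51) = 10
Area = |Σ|/2 = 5.
Net area = 46 − 5 = 41.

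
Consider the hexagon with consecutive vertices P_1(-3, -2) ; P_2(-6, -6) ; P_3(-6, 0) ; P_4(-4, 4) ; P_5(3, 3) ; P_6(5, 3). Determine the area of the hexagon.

42.5

Apply the shoelace (surveyor's) formula: 2A = Σ (x_i·y_{i+1} − x_{i+1}·y_i), indices taken mod 6.
Cross-terms: 6, -36, -24, -24, -6, -1  ⇒  Σ = -85
Area = |Σ|/2 = 42.5.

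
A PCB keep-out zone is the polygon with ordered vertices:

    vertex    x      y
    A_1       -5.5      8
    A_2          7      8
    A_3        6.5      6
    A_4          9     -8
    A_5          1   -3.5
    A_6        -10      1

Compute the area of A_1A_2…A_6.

Apply the shoelace formula: 2A = Σ (x_i·y_{i+1} − x_{i+1}·y_i), indices taken mod 6.
Cross-terms: -100, -10, -106, -23.5, -34, -74.5  ⇒  Σ = -348
Area = |Σ|/2 = 174.

174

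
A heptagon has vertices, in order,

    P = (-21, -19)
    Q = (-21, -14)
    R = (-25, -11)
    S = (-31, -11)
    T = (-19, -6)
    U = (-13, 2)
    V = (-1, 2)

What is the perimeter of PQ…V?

80

|PQ| = √((0)² + (5)²) = √25 = 5
|QR| = √((-4)² + (3)²) = √25 = 5
|RS| = √((-6)² + (0)²) = √36 = 6
|ST| = √((12)² + (5)²) = √169 = 13
|TU| = √((6)² + (8)²) = √100 = 10
|UV| = √((12)² + (0)²) = √144 = 12
|VP| = √((-20)² + (-21)²) = √841 = 29
Perimeter = 5 + 5 + 6 + 13 + 10 + 12 + 29 = 80.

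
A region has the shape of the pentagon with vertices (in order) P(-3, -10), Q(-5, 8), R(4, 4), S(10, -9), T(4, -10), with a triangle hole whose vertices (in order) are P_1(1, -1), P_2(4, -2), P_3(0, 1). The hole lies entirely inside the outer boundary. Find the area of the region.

165.5

Outer boundary:
Σ = (-74) + (-52) + (-76) + (-64) + (-70) = -336
Area = |Σ|/2 = 168.
Hole:
Apply the shoelace (surveyor's) formula: 2A = Σ (x_i·y_{i+1} − x_{i+1}·y_i), indices taken mod 3.
Cross-terms: 2, 4, -1  ⇒  Σ = 5
Area = |Σ|/2 = 2.5.
Net area = 168 − 2.5 = 165.5.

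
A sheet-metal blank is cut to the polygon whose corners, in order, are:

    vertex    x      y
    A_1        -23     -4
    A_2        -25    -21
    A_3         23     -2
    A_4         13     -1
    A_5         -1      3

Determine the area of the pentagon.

515

Σ = (383) + (533) + (3) + (38) + (73) = 1030
Area = |Σ|/2 = 515.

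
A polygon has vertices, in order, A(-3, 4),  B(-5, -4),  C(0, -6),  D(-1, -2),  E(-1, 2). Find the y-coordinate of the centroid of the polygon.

-40/27

Apply Gauss's area formula. First the cross-terms c_i = x_i·y_{i+1} − x_{i+1}·y_i:
  32, 30, -6, -4, 2  ⇒  2A = 54, A = 27.
Then Σ (y_i + y_{i+1})·c_i = -240, so ȳ = -240 / (6·27) = -40/27.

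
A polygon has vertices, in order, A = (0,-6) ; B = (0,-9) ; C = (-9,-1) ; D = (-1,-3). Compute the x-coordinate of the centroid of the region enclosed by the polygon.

Apply the surveyor's formula. First the cross-terms c_i = x_i·y_{i+1} − x_{i+1}·y_i:
  0, -81, 26, 6  ⇒  2A = -49, A = -24.5.
Then Σ (x_i + x_{i+1})·c_i = 463, so x̄ = 463 / (6·(-24.5)) = -463/147.

-463/147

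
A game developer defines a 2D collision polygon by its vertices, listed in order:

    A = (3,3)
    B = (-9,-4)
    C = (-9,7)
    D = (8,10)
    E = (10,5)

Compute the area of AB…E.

137.5

Cross-terms: 15, -99, -146, -60, 15  ⇒  Σ = -275
Area = |Σ|/2 = 137.5.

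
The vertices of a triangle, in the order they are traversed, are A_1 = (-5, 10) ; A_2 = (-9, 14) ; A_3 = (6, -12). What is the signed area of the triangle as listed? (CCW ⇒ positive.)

Σ = (20) + (24) + (0) = 44
Signed area = Σ/2 = 22 (positive ⇒ counter-clockwise traversal).

22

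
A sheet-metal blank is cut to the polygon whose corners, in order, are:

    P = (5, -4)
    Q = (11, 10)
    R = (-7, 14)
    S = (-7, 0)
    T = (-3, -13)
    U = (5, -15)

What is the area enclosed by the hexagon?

Apply Gauss's area formula: 2A = Σ (x_i·y_{i+1} − x_{i+1}·y_i), indices taken mod 6.
Cross-terms: 94, 224, 98, 91, 110, 55  ⇒  Σ = 672
Area = |Σ|/2 = 336.

336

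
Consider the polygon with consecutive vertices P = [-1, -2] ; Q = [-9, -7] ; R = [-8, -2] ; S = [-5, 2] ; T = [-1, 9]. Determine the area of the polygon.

53.5

Apply the surveyor's formula: 2A = Σ (x_i·y_{i+1} − x_{i+1}·y_i), indices taken mod 5.
Cross-terms: -11, -38, -26, -43, 11  ⇒  Σ = -107
Area = |Σ|/2 = 53.5.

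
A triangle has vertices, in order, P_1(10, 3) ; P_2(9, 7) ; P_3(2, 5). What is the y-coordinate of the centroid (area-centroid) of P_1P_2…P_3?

5

Apply Gauss's area formula. First the cross-terms c_i = x_i·y_{i+1} − x_{i+1}·y_i:
  43, 31, -44  ⇒  2A = 30, A = 15.
Then Σ (y_i + y_{i+1})·c_i = 450, so ȳ = 450 / (6·15) = 5.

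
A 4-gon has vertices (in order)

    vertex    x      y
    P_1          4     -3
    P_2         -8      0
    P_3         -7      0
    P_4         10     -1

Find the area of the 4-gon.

Apply the shoelace formula: 2A = Σ (x_i·y_{i+1} − x_{i+1}·y_i), indices taken mod 4.
P_1→P_2: (4)(0) − (-8)(-3) = -24
P_2→P_3: (-8)(0) − (-7)(0) = 0
P_3→P_4: (-7)(-1) − (10)(0) = 7
P_4→P_1: (10)(-3) − (4)(-1) = -26
Σ = -43
Area = |Σ|/2 = 21.5.

21.5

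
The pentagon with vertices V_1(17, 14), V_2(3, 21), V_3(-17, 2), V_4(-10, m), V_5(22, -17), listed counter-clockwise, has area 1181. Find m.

-23

The doubled signed area Σ (x_i y_{i+1} − x_{i+1} y_i) is linear in m.
With m=0 it equals 1465; the coefficient of m is -39 (from the two edges through V_4).
So -39·m + 1465 = 2·1181 = 2362 ⇒ m = -23.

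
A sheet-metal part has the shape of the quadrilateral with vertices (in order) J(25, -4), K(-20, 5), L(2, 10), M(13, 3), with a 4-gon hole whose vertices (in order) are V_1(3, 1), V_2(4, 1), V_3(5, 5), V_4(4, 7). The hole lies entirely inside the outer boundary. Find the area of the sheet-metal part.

202

Outer boundary:
Apply the surveyor's formula: 2A = Σ (x_i·y_{i+1} − x_{i+1}·y_i), indices taken mod 4.
Σ = (45) + (-210) + (-124) + (-127) = -416
Area = |Σ|/2 = 208.
Hole:
V_1→V_2: (3)(1) − (4)(1) = -1
V_2→V_3: (4)(5) − (5)(1) = 15
V_3→V_4: (5)(7) − (4)(5) = 15
V_4→V_1: (4)(1) − (3)(7) = -17
Σ = 12
Area = |Σ|/2 = 6.
Net area = 208 − 6 = 202.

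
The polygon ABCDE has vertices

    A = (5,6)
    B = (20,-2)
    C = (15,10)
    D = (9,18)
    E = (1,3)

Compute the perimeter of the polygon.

62

|AB| = √((15)² + (-8)²) = √289 = 17
|BC| = √((-5)² + (12)²) = √169 = 13
|CD| = √((-6)² + (8)²) = √100 = 10
|DE| = √((-8)² + (-15)²) = √289 = 17
|EA| = √((4)² + (3)²) = √25 = 5
Perimeter = 17 + 13 + 10 + 17 + 5 = 62.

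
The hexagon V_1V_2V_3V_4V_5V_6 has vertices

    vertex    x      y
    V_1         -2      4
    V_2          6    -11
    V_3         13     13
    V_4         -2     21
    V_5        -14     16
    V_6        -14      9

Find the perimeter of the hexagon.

|V_1V_2| = √((8)² + (-15)²) = √289 = 17
|V_2V_3| = √((7)² + (24)²) = √625 = 25
|V_3V_4| = √((-15)² + (8)²) = √289 = 17
|V_4V_5| = √((-12)² + (-5)²) = √169 = 13
|V_5V_6| = √((0)² + (-7)²) = √49 = 7
|V_6V_1| = √((12)² + (-5)²) = √169 = 13
Perimeter = 17 + 25 + 17 + 13 + 7 + 13 = 92.

92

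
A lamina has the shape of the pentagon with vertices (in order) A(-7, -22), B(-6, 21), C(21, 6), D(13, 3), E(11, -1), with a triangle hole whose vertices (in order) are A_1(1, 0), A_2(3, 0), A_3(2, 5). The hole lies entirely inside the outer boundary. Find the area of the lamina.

Outer boundary:
Apply Gauss's area formula: 2A = Σ (x_i·y_{i+1} − x_{i+1}·y_i), indices taken mod 5.
Cross-terms: -279, -477, -15, -46, -249  ⇒  Σ = -1066
Area = |Σ|/2 = 533.
Hole:
Apply the shoelace (surveyor's) formula: 2A = Σ (x_i·y_{i+1} − x_{i+1}·y_i), indices taken mod 3.
Cross-terms: 0, 15, -5  ⇒  Σ = 10
Area = |Σ|/2 = 5.
Net area = 533 − 5 = 528.

528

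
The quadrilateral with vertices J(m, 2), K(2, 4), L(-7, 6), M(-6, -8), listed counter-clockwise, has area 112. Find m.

9

The doubled signed area Σ (x_i y_{i+1} − x_{i+1} y_i) is linear in m.
With m=0 it equals 116; the coefficient of m is 12 (from the two edges through J).
So 12·m + 116 = 2·112 = 224 ⇒ m = 9.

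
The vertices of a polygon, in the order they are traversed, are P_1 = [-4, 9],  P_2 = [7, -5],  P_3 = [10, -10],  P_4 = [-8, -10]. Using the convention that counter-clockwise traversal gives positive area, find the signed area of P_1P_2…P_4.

Apply Gauss's area formula: 2A = Σ (x_i·y_{i+1} − x_{i+1}·y_i), indices taken mod 4.
Σ = (-43) + (-20) + (-180) + (-112) = -355
Signed area = Σ/2 = -177.5 (negative ⇒ clockwise traversal).

-177.5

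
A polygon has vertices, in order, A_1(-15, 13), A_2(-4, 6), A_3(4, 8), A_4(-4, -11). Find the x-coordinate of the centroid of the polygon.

Apply the shoelace (surveyor's) formula. First the cross-terms c_i = x_i·y_{i+1} − x_{i+1}·y_i:
  -38, -56, -12, -217  ⇒  2A = -323, A = -161.5.
Then Σ (x_i + x_{i+1})·c_i = 4845, so x̄ = 4845 / (6·(-161.5)) = -5.

-5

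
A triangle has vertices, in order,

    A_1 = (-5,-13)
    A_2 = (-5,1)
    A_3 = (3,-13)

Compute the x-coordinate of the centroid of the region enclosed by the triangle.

Apply the shoelace formula. First the cross-terms c_i = x_i·y_{i+1} − x_{i+1}·y_i:
  -70, 62, -104  ⇒  2A = -112, A = -56.
Then Σ (x_i + x_{i+1})·c_i = 784, so x̄ = 784 / (6·(-56)) = -7/3.

-7/3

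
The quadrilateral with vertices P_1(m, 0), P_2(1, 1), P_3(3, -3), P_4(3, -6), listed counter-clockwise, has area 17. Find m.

7

The doubled signed area Σ (x_i y_{i+1} − x_{i+1} y_i) is linear in m.
With m=0 it equals -15; the coefficient of m is 7 (from the two edges through P_1).
So 7·m + -15 = 2·17 = 34 ⇒ m = 7.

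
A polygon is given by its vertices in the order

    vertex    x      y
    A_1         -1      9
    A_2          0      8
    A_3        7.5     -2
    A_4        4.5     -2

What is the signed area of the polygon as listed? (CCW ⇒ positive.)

Σ = (-8) + (-60) + (-6) + (38.5) = -35.5
Signed area = Σ/2 = -17.75 (negative ⇒ clockwise traversal).

-17.75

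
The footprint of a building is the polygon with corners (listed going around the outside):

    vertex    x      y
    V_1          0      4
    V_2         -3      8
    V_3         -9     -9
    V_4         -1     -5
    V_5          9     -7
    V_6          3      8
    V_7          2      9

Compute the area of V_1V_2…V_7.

Apply Gauss's area formula: 2A = Σ (x_i·y_{i+1} − x_{i+1}·y_i), indices taken mod 7.
Σ = (12) + (99) + (36) + (52) + (93) + (11) + (8) = 311
Area = |Σ|/2 = 155.5.

155.5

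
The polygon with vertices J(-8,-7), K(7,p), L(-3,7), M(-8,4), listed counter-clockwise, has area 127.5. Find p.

-5

Write out the shoelace sum; only the two edges meeting at K involve p:
2·Area = [((-8)·p − 7·(-7)) + (7·7 − (-3)·p)] + 132
       = -5·p + 230 = 255
⇒ p = -5.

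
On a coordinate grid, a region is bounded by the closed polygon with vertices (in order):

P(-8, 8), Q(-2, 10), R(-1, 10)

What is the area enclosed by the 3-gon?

1

Apply Gauss's area formula: 2A = Σ (x_i·y_{i+1} − x_{i+1}·y_i), indices taken mod 3.
Σ = (-64) + (-10) + (72) = -2
Area = |Σ|/2 = 1.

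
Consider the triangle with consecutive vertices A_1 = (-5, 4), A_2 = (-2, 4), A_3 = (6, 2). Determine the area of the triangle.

3

Apply the shoelace (surveyor's) formula: 2A = Σ (x_i·y_{i+1} − x_{i+1}·y_i), indices taken mod 3.
Σ = (-12) + (-28) + (34) = -6
Area = |Σ|/2 = 3.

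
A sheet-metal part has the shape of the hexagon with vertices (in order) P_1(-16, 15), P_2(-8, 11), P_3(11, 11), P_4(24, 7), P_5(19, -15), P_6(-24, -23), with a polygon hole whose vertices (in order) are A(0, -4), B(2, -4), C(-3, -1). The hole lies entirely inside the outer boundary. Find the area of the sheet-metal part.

1232

Outer boundary:
P_1→P_2: (-16)(11) − (-8)(15) = -56
P_2→P_3: (-8)(11) − (11)(11) = -209
P_3→P_4: (11)(7) − (24)(11) = -187
P_4→P_5: (24)(-15) − (19)(7) = -493
P_5→P_6: (19)(-23) − (-24)(-15) = -797
P_6→P_1: (-24)(15) − (-16)(-23) = -728
Σ = -2470
Area = |Σ|/2 = 1235.
Hole:
Σ = (8) + (-14) + (12) = 6
Area = |Σ|/2 = 3.
Net area = 1235 − 3 = 1232.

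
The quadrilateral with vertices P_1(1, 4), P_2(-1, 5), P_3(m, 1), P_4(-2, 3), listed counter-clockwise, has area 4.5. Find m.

-5

Write out the shoelace sum; only the two edges meeting at P_3 involve m:
2·Area = [((-1)·1 − m·5) + (m·3 − (-2)·1)] + -2
       = -2·m + -1 = 9
⇒ m = -5.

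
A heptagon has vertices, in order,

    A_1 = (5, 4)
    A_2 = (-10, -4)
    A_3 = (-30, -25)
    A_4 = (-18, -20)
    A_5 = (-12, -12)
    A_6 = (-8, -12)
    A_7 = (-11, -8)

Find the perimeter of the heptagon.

98

|A_1A_2| = √((-15)² + (-8)²) = √289 = 17
|A_2A_3| = √((-20)² + (-21)²) = √841 = 29
|A_3A_4| = √((12)² + (5)²) = √169 = 13
|A_4A_5| = √((6)² + (8)²) = √100 = 10
|A_5A_6| = √((4)² + (0)²) = √16 = 4
|A_6A_7| = √((-3)² + (4)²) = √25 = 5
|A_7A_1| = √((16)² + (12)²) = √400 = 20
Perimeter = 17 + 29 + 13 + 10 + 4 + 5 + 20 = 98.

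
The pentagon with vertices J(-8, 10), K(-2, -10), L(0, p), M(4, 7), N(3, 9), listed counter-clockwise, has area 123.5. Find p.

The doubled signed area Σ (x_i y_{i+1} − x_{i+1} y_i) is linear in p.
With p=0 it equals 217; the coefficient of p is -6 (from the two edges through L).
So -6·p + 217 = 2·123.5 = 247 ⇒ p = -5.

-5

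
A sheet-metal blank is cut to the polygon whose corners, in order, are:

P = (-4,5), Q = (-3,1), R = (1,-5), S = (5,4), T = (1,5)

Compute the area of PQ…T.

Σ = (11) + (14) + (29) + (21) + (25) = 100
Area = |Σ|/2 = 50.

50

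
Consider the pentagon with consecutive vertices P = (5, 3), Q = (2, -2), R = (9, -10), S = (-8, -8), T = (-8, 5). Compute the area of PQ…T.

Σ = (-16) + (-2) + (-152) + (-104) + (-49) = -323
Area = |Σ|/2 = 161.5.

161.5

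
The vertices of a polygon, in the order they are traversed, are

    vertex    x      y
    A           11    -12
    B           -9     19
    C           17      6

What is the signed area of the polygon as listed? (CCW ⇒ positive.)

-273

Apply Gauss's area formula: 2A = Σ (x_i·y_{i+1} − x_{i+1}·y_i), indices taken mod 3.
Σ = (101) + (-377) + (-270) = -546
Signed area = Σ/2 = -273 (negative ⇒ clockwise traversal).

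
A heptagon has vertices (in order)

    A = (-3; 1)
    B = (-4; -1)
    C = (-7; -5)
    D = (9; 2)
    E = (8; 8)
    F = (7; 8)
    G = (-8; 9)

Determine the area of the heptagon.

A→B: (-3)(-1) − (-4)(1) = 7
B→C: (-4)(-5) − (-7)(-1) = 13
C→D: (-7)(2) − (9)(-5) = 31
D→E: (9)(8) − (8)(2) = 56
E→F: (8)(8) − (7)(8) = 8
F→G: (7)(9) − (-8)(8) = 127
G→A: (-8)(1) − (-3)(9) = 19
Σ = 261
Area = |Σ|/2 = 130.5.

130.5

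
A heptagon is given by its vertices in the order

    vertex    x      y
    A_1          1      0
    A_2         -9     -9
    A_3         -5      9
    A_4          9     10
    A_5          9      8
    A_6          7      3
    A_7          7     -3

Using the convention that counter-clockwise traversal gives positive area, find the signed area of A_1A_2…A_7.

Cross-terms: -9, -126, -131, -18, -29, -42, 3  ⇒  Σ = -352
Signed area = Σ/2 = -176 (negative ⇒ clockwise traversal).

-176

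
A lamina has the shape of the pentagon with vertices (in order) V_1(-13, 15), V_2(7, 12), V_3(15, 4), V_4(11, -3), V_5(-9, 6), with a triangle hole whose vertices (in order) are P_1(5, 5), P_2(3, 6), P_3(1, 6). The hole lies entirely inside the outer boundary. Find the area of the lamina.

259

Outer boundary:
Apply the shoelace formula: 2A = Σ (x_i·y_{i+1} − x_{i+1}·y_i), indices taken mod 5.
Σ = (-261) + (-152) + (-89) + (39) + (-57) = -520
Area = |Σ|/2 = 260.
Hole:
Apply the shoelace formula: 2A = Σ (x_i·y_{i+1} − x_{i+1}·y_i), indices taken mod 3.
Σ = (15) + (12) + (-25) = 2
Area = |Σ|/2 = 1.
Net area = 260 − 1 = 259.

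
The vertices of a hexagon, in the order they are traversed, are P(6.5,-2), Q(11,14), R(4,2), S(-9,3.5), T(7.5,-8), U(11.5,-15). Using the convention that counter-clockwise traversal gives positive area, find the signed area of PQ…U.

Apply the shoelace (surveyor's) formula: 2A = Σ (x_i·y_{i+1} − x_{i+1}·y_i), indices taken mod 6.
Σ = (113) + (-34) + (32) + (45.75) + (-20.5) + (74.5) = 210.75
Signed area = Σ/2 = 105.375 (positive ⇒ counter-clockwise traversal).

105.375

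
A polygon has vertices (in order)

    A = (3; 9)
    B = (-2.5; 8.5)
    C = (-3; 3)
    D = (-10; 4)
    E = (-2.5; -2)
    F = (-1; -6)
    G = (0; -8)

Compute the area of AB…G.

79.5

Σ = (48) + (18) + (18) + (30) + (13) + (8) + (24) = 159
Area = |Σ|/2 = 79.5.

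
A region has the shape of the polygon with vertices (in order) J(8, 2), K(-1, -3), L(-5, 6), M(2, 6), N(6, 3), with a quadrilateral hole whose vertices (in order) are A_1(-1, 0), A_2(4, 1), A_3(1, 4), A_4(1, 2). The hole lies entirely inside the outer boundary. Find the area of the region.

56.5

Outer boundary:
Apply the shoelace (surveyor's) formula: 2A = Σ (x_i·y_{i+1} − x_{i+1}·y_i), indices taken mod 5.
Σ = (-22) + (-21) + (-42) + (-30) + (-12) = -127
Area = |Σ|/2 = 63.5.
Hole:
Cross-terms: -1, 15, -2, 2  ⇒  Σ = 14
Area = |Σ|/2 = 7.
Net area = 63.5 − 7 = 56.5.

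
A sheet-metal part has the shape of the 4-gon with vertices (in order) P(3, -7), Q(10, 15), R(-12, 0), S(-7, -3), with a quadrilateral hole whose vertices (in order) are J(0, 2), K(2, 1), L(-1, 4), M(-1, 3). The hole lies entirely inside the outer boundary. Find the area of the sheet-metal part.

Outer boundary:
Apply the shoelace (surveyor's) formula: 2A = Σ (x_i·y_{i+1} − x_{i+1}·y_i), indices taken mod 4.
P→Q: (3)(15) − (10)(-7) = 115
Q→R: (10)(0) − (-12)(15) = 180
R→S: (-12)(-3) − (-7)(0) = 36
S→P: (-7)(-7) − (3)(-3) = 58
Σ = 389
Area = |Σ|/2 = 194.5.
Hole:
Apply the shoelace (surveyor's) formula: 2A = Σ (x_i·y_{i+1} − x_{i+1}·y_i), indices taken mod 4.
Σ = (-4) + (9) + (1) + (-2) = 4
Area = |Σ|/2 = 2.
Net area = 194.5 − 2 = 192.5.

192.5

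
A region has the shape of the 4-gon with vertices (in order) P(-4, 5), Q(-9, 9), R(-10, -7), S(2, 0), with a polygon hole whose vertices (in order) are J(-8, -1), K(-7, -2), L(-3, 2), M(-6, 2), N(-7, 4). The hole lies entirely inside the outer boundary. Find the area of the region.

81

Outer boundary:
Apply the surveyor's formula: 2A = Σ (x_i·y_{i+1} − x_{i+1}·y_i), indices taken mod 4.
P→Q: (-4)(9) − (-9)(5) = 9
Q→R: (-9)(-7) − (-10)(9) = 153
R→S: (-10)(0) − (2)(-7) = 14
S→P: (2)(5) − (-4)(0) = 10
Σ = 186
Area = |Σ|/2 = 93.
Hole:
Apply the shoelace formula: 2A = Σ (x_i·y_{i+1} − x_{i+1}·y_i), indices taken mod 5.
Σ = (9) + (-20) + (6) + (-10) + (39) = 24
Area = |Σ|/2 = 12.
Net area = 93 − 12 = 81.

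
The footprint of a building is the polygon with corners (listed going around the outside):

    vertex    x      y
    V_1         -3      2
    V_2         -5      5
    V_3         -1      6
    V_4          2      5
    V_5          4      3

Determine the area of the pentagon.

22

Apply Gauss's area formula: 2A = Σ (x_i·y_{i+1} − x_{i+1}·y_i), indices taken mod 5.
Σ = (-5) + (-25) + (-17) + (-14) + (17) = -44
Area = |Σ|/2 = 22.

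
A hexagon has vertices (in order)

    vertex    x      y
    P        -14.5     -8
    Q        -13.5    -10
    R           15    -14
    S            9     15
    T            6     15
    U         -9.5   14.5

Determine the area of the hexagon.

643.875

Apply Gauss's area formula: 2A = Σ (x_i·y_{i+1} − x_{i+1}·y_i), indices taken mod 6.
Σ = (37) + (339) + (351) + (45) + (229.5) + (286.25) = 1287.75
Area = |Σ|/2 = 643.875.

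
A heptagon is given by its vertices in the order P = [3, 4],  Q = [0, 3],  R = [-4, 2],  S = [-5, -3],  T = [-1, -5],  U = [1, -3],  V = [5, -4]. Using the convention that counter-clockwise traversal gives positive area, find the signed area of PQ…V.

Apply the surveyor's formula: 2A = Σ (x_i·y_{i+1} − x_{i+1}·y_i), indices taken mod 7.
Σ = (9) + (12) + (22) + (22) + (8) + (11) + (32) = 116
Signed area = Σ/2 = 58 (positive ⇒ counter-clockwise traversal).

58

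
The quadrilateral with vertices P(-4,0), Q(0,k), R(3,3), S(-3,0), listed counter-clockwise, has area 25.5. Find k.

-6

Write out the shoelace sum; only the two edges meeting at Q involve k:
2·Area = [((-4)·k − 0·0) + (0·3 − 3·k)] + 9
       = -7·k + 9 = 51
⇒ k = -6.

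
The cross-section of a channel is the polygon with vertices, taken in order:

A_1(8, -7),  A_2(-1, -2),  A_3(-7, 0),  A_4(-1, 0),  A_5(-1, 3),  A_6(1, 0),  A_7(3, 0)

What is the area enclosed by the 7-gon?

Apply the surveyor's formula: 2A = Σ (x_i·y_{i+1} − x_{i+1}·y_i), indices taken mod 7.
Cross-terms: -23, -14, 0, -3, -3, 0, -21  ⇒  Σ = -64
Area = |Σ|/2 = 32.

32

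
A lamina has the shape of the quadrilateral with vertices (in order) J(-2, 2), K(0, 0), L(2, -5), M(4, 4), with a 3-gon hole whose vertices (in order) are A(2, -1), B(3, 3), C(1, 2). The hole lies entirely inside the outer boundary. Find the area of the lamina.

Outer boundary:
Apply the shoelace (surveyor's) formula: 2A = Σ (x_i·y_{i+1} − x_{i+1}·y_i), indices taken mod 4.
J→K: (-2)(0) − (0)(2) = 0
K→L: (0)(-5) − (2)(0) = 0
L→M: (2)(4) − (4)(-5) = 28
M→J: (4)(2) − (-2)(4) = 16
Σ = 44
Area = |Σ|/2 = 22.
Hole:
Apply the shoelace (surveyor's) formula: 2A = Σ (x_i·y_{i+1} − x_{i+1}·y_i), indices taken mod 3.
Σ = (9) + (3) + (-5) = 7
Area = |Σ|/2 = 3.5.
Net area = 22 − 3.5 = 18.5.

18.5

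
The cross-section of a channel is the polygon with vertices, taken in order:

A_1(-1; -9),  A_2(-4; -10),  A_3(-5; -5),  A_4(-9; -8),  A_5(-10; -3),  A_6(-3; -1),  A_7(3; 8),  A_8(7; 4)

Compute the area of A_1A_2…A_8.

118.5

Σ = (-26) + (-30) + (-5) + (-53) + (1) + (-21) + (-44) + (-59) = -237
Area = |Σ|/2 = 118.5.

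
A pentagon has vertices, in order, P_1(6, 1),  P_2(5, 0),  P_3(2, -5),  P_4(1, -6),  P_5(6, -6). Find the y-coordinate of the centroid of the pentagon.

-373/105

Apply the surveyor's formula. First the cross-terms c_i = x_i·y_{i+1} − x_{i+1}·y_i:
  -5, -25, -7, 30, 42  ⇒  2A = 35, A = 17.5.
Then Σ (y_i + y_{i+1})·c_i = -373, so ȳ = -373 / (6·17.5) = -373/105.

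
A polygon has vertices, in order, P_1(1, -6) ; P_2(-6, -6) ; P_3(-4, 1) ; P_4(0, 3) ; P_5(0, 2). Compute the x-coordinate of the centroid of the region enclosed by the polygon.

Apply the shoelace formula. First the cross-terms c_i = x_i·y_{i+1} − x_{i+1}·y_i:
  -42, -30, -12, 0, -2  ⇒  2A = -86, A = -43.
Then Σ (x_i + x_{i+1})·c_i = 556, so x̄ = 556 / (6·(-43)) = -278/129.

-278/129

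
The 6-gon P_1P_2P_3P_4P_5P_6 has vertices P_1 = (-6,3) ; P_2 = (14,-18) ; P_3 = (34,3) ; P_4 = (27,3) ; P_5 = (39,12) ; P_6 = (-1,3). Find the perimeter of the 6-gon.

126

|P_1P_2| = √((20)² + (-21)²) = √841 = 29
|P_2P_3| = √((20)² + (21)²) = √841 = 29
|P_3P_4| = √((-7)² + (0)²) = √49 = 7
|P_4P_5| = √((12)² + (9)²) = √225 = 15
|P_5P_6| = √((-40)² + (-9)²) = √1681 = 41
|P_6P_1| = √((-5)² + (0)²) = √25 = 5
Perimeter = 29 + 29 + 7 + 15 + 41 + 5 = 126.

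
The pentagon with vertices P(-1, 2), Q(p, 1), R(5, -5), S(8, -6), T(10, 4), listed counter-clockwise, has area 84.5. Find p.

-7

Write out the shoelace sum; only the two edges meeting at Q involve p:
2·Area = [((-1)·1 − p·2) + (p·(-5) − 5·1)] + 126
       = -7·p + 120 = 169
⇒ p = -7.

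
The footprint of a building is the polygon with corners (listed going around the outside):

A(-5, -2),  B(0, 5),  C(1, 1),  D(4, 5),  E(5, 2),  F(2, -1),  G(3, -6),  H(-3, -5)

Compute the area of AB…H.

Σ = (-25) + (-5) + (1) + (-17) + (-9) + (-9) + (-33) + (-19) = -116
Area = |Σ|/2 = 58.

58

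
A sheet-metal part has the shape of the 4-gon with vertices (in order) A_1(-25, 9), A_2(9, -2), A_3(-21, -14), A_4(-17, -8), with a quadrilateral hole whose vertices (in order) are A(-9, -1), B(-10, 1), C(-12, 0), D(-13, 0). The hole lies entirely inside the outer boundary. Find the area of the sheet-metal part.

Outer boundary:
Apply the shoelace formula: 2A = Σ (x_i·y_{i+1} − x_{i+1}·y_i), indices taken mod 4.
Σ = (-31) + (-168) + (-70) + (-353) = -622
Area = |Σ|/2 = 311.
Hole:
Cross-terms: -19, 12, 0, 13  ⇒  Σ = 6
Area = |Σ|/2 = 3.
Net area = 311 − 3 = 308.

308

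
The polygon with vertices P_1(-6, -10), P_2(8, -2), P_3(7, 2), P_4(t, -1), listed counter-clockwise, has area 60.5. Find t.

The doubled signed area Σ (x_i y_{i+1} − x_{i+1} y_i) is linear in t.
With t=0 it equals 109; the coefficient of t is -12 (from the two edges through P_4).
So -12·t + 109 = 2·60.5 = 121 ⇒ t = -1.

-1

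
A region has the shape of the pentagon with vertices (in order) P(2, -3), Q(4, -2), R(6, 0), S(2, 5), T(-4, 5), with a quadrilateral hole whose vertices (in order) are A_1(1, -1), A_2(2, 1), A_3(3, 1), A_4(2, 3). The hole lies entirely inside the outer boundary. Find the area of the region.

39

Outer boundary:
Apply Gauss's area formula: 2A = Σ (x_i·y_{i+1} − x_{i+1}·y_i), indices taken mod 5.
P→Q: (2)(-2) − (4)(-3) = 8
Q→R: (4)(0) − (6)(-2) = 12
R→S: (6)(5) − (2)(0) = 30
S→T: (2)(5) − (-4)(5) = 30
T→P: (-4)(-3) − (2)(5) = 2
Σ = 82
Area = |Σ|/2 = 41.
Hole:
Cross-terms: 3, -1, 7, -5  ⇒  Σ = 4
Area = |Σ|/2 = 2.
Net area = 41 − 2 = 39.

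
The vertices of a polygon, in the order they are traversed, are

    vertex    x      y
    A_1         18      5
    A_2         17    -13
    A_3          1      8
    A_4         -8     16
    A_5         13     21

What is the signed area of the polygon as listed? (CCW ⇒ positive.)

Apply the surveyor's formula: 2A = Σ (x_i·y_{i+1} − x_{i+1}·y_i), indices taken mod 5.
Cross-terms: -319, 149, 80, -376, -313  ⇒  Σ = -779
Signed area = Σ/2 = -389.5 (negative ⇒ clockwise traversal).

-389.5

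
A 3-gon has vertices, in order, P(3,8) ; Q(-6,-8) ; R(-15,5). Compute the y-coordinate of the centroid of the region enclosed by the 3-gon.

5/3

Apply the surveyor's formula. First the cross-terms c_i = x_i·y_{i+1} − x_{i+1}·y_i:
  24, -150, -135  ⇒  2A = -261, A = -130.5.
Then Σ (y_i + y_{i+1})·c_i = -1305, so ȳ = -1305 / (6·(-130.5)) = 5/3.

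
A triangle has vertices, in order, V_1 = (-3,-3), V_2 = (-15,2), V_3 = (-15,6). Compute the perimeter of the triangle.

|V_1V_2| = √((-12)² + (5)²) = √169 = 13
|V_2V_3| = √((0)² + (4)²) = √16 = 4
|V_3V_1| = √((12)² + (-9)²) = √225 = 15
Perimeter = 13 + 4 + 15 = 32.

32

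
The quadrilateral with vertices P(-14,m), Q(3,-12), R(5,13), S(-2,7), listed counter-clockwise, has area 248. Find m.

-14

Write out the shoelace sum; only the two edges meeting at P involve m:
2·Area = [((-2)·m − (-14)·7) + ((-14)·(-12) − 3·m)] + 160
       = -5·m + 426 = 496
⇒ m = -14.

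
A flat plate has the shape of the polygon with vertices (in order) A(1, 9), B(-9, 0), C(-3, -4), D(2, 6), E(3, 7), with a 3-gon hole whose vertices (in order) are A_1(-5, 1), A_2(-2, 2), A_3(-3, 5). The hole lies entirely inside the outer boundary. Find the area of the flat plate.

56.5

Outer boundary:
Apply the shoelace (surveyor's) formula: 2A = Σ (x_i·y_{i+1} − x_{i+1}·y_i), indices taken mod 5.
A→B: (1)(0) − (-9)(9) = 81
B→C: (-9)(-4) − (-3)(0) = 36
C→D: (-3)(6) − (2)(-4) = -10
D→E: (2)(7) − (3)(6) = -4
E→A: (3)(9) − (1)(7) = 20
Σ = 123
Area = |Σ|/2 = 61.5.
Hole:
Apply the shoelace formula: 2A = Σ (x_i·y_{i+1} − x_{i+1}·y_i), indices taken mod 3.
Σ = (-8) + (-4) + (22) = 10
Area = |Σ|/2 = 5.
Net area = 61.5 − 5 = 56.5.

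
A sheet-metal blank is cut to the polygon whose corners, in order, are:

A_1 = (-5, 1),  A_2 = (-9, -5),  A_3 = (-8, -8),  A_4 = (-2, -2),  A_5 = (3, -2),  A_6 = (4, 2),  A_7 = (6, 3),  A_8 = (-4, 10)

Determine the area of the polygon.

104

Cross-terms: 34, 32, 0, 10, 14, 0, 72, 46  ⇒  Σ = 208
Area = |Σ|/2 = 104.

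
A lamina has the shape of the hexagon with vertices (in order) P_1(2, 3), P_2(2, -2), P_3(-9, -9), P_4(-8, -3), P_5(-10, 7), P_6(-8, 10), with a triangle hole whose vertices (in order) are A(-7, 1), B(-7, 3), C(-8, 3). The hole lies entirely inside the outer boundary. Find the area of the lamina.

131.5

Outer boundary:
Cross-terms: -10, -36, -45, -86, -44, -44  ⇒  Σ = -265
Area = |Σ|/2 = 132.5.
Hole:
Cross-terms: -14, 3, 13  ⇒  Σ = 2
Area = |Σ|/2 = 1.
Net area = 132.5 − 1 = 131.5.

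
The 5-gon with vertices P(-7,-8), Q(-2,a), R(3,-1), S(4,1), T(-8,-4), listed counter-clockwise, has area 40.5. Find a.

The doubled signed area Σ (x_i y_{i+1} − x_{i+1} y_i) is linear in a.
With a=0 it equals 21; the coefficient of a is -10 (from the two edges through Q).
So -10·a + 21 = 2·40.5 = 81 ⇒ a = -6.

-6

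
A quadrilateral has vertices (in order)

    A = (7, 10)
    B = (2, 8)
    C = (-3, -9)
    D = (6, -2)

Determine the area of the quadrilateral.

88

Apply the shoelace (surveyor's) formula: 2A = Σ (x_i·y_{i+1} − x_{i+1}·y_i), indices taken mod 4.
A→B: (7)(8) − (2)(10) = 36
B→C: (2)(-9) − (-3)(8) = 6
C→D: (-3)(-2) − (6)(-9) = 60
D→A: (6)(10) − (7)(-2) = 74
Σ = 176
Area = |Σ|/2 = 88.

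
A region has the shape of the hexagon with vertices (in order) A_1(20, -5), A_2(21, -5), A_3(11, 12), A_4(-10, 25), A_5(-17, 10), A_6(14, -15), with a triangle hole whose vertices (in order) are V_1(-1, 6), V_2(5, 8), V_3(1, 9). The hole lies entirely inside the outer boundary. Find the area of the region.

Outer boundary:
Cross-terms: 5, 307, 395, 325, 115, 230  ⇒  Σ = 1377
Area = |Σ|/2 = 688.5.
Hole:
Apply Gauss's area formula: 2A = Σ (x_i·y_{i+1} − x_{i+1}·y_i), indices taken mod 3.
Σ = (-38) + (37) + (15) = 14
Area = |Σ|/2 = 7.
Net area = 688.5 − 7 = 681.5.

681.5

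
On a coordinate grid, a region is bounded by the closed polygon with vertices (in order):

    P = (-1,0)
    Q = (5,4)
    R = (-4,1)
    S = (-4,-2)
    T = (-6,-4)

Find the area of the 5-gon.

14.5

Apply the shoelace (surveyor's) formula: 2A = Σ (x_i·y_{i+1} − x_{i+1}·y_i), indices taken mod 5.
Σ = (-4) + (21) + (12) + (4) + (-4) = 29
Area = |Σ|/2 = 14.5.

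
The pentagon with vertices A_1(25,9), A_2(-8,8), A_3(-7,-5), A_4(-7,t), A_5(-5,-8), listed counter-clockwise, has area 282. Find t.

The doubled signed area Σ (x_i y_{i+1} − x_{i+1} y_i) is linear in t.
With t=0 it equals 544; the coefficient of t is -2 (from the two edges through A_4).
So -2·t + 544 = 2·282 = 564 ⇒ t = -10.

-10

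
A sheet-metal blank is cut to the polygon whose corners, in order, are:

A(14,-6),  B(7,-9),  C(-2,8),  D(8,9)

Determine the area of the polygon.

Apply the shoelace formula: 2A = Σ (x_i·y_{i+1} − x_{i+1}·y_i), indices taken mod 4.
A→B: (14)(-9) − (7)(-6) = -84
B→C: (7)(8) − (-2)(-9) = 38
C→D: (-2)(9) − (8)(8) = -82
D→A: (8)(-6) − (14)(9) = -174
Σ = -302
Area = |Σ|/2 = 151.

151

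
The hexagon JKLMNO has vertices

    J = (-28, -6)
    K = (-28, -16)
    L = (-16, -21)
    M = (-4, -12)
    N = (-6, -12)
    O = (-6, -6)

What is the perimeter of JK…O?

|JK| = √((0)² + (-10)²) = √100 = 10
|KL| = √((12)² + (-5)²) = √169 = 13
|LM| = √((12)² + (9)²) = √225 = 15
|MN| = √((-2)² + (0)²) = √4 = 2
|NO| = √((0)² + (6)²) = √36 = 6
|OJ| = √((-22)² + (0)²) = √484 = 22
Perimeter = 10 + 13 + 15 + 2 + 6 + 22 = 68.

68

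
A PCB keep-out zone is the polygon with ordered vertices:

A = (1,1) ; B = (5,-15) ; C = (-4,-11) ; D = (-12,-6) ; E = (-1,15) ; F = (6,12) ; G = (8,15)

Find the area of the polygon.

272

Apply the surveyor's formula: 2A = Σ (x_i·y_{i+1} − x_{i+1}·y_i), indices taken mod 7.
Σ = (-20) + (-115) + (-108) + (-186) + (-102) + (-6) + (-7) = -544
Area = |Σ|/2 = 272.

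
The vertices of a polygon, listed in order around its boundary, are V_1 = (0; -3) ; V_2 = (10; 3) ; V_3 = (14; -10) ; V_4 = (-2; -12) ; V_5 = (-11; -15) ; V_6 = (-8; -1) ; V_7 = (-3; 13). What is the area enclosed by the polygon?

304.5

Apply Gauss's area formula: 2A = Σ (x_i·y_{i+1} − x_{i+1}·y_i), indices taken mod 7.
V_1→V_2: (0)(3) − (10)(-3) = 30
V_2→V_3: (10)(-10) − (14)(3) = -142
V_3→V_4: (14)(-12) − (-2)(-10) = -188
V_4→V_5: (-2)(-15) − (-11)(-12) = -102
V_5→V_6: (-11)(-1) − (-8)(-15) = -109
V_6→V_7: (-8)(13) − (-3)(-1) = -107
V_7→V_1: (-3)(-3) − (0)(13) = 9
Σ = -609
Area = |Σ|/2 = 304.5.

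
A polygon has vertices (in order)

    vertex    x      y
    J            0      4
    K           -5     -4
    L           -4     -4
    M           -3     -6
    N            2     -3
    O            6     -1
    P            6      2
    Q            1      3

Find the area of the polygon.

55.5

J→K: (0)(-4) − (-5)(4) = 20
K→L: (-5)(-4) − (-4)(-4) = 4
L→M: (-4)(-6) − (-3)(-4) = 12
M→N: (-3)(-3) − (2)(-6) = 21
N→O: (2)(-1) − (6)(-3) = 16
O→P: (6)(2) − (6)(-1) = 18
P→Q: (6)(3) − (1)(2) = 16
Q→J: (1)(4) − (0)(3) = 4
Σ = 111
Area = |Σ|/2 = 55.5.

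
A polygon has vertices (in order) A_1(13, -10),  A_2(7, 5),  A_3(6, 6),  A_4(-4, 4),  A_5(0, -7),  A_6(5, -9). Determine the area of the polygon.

Cross-terms: 135, 12, 48, 28, 35, 67  ⇒  Σ = 325
Area = |Σ|/2 = 162.5.

162.5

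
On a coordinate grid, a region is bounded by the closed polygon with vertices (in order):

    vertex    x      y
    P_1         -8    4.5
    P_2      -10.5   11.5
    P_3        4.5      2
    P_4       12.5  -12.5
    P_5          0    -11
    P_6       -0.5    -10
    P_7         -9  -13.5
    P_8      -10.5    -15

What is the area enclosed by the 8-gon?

P_1→P_2: (-8)(11.5) − (-10.5)(4.5) = -44.75
P_2→P_3: (-10.5)(2) − (4.5)(11.5) = -72.75
P_3→P_4: (4.5)(-12.5) − (12.5)(2) = -81.25
P_4→P_5: (12.5)(-11) − (0)(-12.5) = -137.5
P_5→P_6: (0)(-10) − (-0.5)(-11) = -5.5
P_6→P_7: (-0.5)(-13.5) − (-9)(-10) = -83.25
P_7→P_8: (-9)(-15) − (-10.5)(-13.5) = -6.75
P_8→P_1: (-10.5)(4.5) − (-8)(-15) = -167.25
Σ = -599
Area = |Σ|/2 = 299.5.

299.5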